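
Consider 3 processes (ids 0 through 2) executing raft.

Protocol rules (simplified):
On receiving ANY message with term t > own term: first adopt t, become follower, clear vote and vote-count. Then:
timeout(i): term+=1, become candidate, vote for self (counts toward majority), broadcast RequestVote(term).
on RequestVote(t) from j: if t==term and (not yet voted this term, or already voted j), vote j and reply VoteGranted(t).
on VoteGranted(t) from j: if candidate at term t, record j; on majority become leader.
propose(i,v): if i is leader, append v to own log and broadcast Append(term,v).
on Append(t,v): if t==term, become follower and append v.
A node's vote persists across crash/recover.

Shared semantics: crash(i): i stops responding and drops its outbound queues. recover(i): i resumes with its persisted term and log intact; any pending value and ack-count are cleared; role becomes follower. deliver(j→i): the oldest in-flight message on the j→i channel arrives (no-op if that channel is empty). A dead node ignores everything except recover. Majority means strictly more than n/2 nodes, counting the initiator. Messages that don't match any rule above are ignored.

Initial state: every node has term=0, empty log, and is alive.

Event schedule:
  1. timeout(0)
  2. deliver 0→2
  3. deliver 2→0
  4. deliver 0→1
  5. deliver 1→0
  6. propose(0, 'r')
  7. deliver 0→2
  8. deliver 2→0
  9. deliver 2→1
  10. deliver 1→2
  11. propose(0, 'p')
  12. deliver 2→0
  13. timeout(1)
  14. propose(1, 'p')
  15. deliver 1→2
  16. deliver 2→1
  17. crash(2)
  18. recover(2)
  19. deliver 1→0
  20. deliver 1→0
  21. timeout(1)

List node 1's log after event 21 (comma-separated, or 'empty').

empty

e1 timeout(0): 0[cand,t=1,-]
e2 deliver 0→2: 2[foll,t=1,-]
e3 deliver 2→0: 0[lead,t=1,-]
e4 deliver 0→1: 1[foll,t=1,-]
e5 deliver 1→0: ·
e6 propose(0,'r'): 0[lead,t=1,r]
e7 deliver 0→2: 2[foll,t=1,r]
e8 deliver 2→0: ·
e9 deliver 2→1: ·
e10 deliver 1→2: ·
e11 propose(0,'p'): 0[lead,t=1,r,p]
e12 deliver 2→0: ·
e13 timeout(1): 1[cand,t=2,-]
e14 propose(1,'p'): ·
e15 deliver 1→2: 2[foll,t=2,r]
e16 deliver 2→1: 1[lead,t=2,-]
e17 crash(2): 2[✗foll,t=2,r]
e18 recover(2): 2[foll,t=2,r]
e19 deliver 1→0: 0[foll,t=2,r,p]
e20 deliver 1→0: ·
e21 timeout(1): 1[cand,t=3,-]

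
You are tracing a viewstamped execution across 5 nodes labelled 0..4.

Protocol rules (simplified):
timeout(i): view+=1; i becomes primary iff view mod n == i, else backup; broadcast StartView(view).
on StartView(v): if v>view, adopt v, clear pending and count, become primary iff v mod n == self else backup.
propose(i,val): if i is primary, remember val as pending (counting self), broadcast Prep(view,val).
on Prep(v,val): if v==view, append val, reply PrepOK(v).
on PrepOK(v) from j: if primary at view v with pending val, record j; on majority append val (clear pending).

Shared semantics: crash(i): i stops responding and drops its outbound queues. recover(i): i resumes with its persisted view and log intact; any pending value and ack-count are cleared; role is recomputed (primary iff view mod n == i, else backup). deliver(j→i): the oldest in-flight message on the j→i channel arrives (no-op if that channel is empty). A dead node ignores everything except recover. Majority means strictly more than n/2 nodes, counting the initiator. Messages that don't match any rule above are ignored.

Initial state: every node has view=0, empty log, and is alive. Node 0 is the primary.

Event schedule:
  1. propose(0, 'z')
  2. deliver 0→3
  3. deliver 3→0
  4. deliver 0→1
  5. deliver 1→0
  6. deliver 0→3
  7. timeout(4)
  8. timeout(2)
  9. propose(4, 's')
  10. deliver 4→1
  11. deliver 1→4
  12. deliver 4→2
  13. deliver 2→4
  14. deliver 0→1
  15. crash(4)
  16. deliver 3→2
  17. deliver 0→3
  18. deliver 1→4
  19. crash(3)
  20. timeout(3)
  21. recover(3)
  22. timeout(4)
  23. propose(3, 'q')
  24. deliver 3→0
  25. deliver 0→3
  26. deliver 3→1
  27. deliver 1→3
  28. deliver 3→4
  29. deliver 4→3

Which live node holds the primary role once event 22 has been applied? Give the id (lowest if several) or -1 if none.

after 1 — propose(0,'z'): ·
after 2 — deliver 0→3: n3:back/v0/[z]
after 3 — deliver 3→0: ·
after 4 — deliver 0→1: n1:back/v0/[z]
after 5 — deliver 1→0: n0:prim/v0/[z]
after 6 — deliver 0→3: ·
after 7 — timeout(4): n4:back/v1/[-]
after 8 — timeout(2): n2:back/v1/[-]
after 9 — propose(4,'s'): ·
after 10 — deliver 4→1: n1:prim/v1/[z]
after 11 — deliver 1→4: ·
after 12 — deliver 4→2: ·
after 13 — deliver 2→4: ·
after 14 — deliver 0→1: ·
after 15 — crash(4): n4:✗back/v1/[-]
after 16 — deliver 3→2: ·
after 17 — deliver 0→3: ·
after 18 — deliver 1→4: ·
after 19 — crash(3): n3:✗back/v0/[z]
after 20 — timeout(3): ·
after 21 — recover(3): n3:back/v0/[z]
after 22 — timeout(4): ·

0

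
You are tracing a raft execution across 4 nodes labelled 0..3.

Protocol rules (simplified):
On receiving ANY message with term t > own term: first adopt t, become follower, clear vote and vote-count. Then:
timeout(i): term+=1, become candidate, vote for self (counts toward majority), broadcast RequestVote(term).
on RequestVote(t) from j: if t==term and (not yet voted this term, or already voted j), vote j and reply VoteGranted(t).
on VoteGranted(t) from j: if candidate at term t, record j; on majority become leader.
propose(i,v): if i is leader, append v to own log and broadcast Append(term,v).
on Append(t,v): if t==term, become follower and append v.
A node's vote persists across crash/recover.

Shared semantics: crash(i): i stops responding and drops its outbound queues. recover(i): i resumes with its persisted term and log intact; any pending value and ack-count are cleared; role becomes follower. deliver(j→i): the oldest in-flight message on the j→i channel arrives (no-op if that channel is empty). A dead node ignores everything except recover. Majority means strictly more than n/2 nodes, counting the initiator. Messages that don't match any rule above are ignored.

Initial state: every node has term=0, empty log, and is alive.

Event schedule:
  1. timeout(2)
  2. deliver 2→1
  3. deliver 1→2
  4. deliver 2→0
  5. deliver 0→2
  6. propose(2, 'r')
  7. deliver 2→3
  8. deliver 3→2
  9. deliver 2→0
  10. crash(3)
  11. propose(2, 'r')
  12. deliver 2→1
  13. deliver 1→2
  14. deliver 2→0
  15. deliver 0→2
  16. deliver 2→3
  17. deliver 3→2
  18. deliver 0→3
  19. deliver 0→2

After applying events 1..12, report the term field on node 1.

1

[1] timeout(2) → N2(cand t1 [-])
[2] deliver 2→1 → N1(foll t1 [-])
[3] deliver 1→2 → ∅
[4] deliver 2→0 → N0(foll t1 [-])
[5] deliver 0→2 → N2(lead t1 [-])
[6] propose(2,'r') → N2(lead t1 [r])
[7] deliver 2→3 → N3(foll t1 [-])
[8] deliver 3→2 → ∅
[9] deliver 2→0 → N0(foll t1 [r])
[10] crash(3) → N3(✗foll t1 [-])
[11] propose(2,'r') → N2(lead t1 [r,r])
[12] deliver 2→1 → N1(foll t1 [r])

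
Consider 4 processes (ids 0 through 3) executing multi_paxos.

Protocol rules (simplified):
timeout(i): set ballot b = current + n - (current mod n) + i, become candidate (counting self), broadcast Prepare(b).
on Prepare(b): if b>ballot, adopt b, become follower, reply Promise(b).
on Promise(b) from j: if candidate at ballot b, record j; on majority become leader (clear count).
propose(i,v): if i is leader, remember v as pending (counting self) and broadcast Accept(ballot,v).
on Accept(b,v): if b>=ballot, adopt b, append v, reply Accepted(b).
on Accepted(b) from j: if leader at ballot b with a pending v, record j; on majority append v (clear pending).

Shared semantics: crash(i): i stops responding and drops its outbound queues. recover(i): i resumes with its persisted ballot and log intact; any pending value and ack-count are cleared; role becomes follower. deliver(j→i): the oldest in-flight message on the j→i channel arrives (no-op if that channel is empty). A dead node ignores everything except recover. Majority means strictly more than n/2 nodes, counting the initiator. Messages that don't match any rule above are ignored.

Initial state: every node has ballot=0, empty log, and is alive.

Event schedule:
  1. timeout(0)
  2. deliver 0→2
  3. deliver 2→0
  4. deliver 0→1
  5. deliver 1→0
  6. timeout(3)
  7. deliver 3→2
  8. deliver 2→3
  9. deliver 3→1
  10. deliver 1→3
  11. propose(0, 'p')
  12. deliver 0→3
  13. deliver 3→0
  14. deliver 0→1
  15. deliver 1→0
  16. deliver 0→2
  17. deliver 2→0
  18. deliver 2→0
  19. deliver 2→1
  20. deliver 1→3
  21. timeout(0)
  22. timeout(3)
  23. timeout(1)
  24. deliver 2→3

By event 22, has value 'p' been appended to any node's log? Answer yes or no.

no

[1] timeout(0) → N0(cand b4 [-])
[2] deliver 0→2 → N2(foll b4 [-])
[3] deliver 2→0 → ∅
[4] deliver 0→1 → N1(foll b4 [-])
[5] deliver 1→0 → N0(lead b4 [-])
[6] timeout(3) → N3(cand b7 [-])
[7] deliver 3→2 → N2(foll b7 [-])
[8] deliver 2→3 → ∅
[9] deliver 3→1 → N1(foll b7 [-])
[10] deliver 1→3 → N3(lead b7 [-])
[11] propose(0,'p') → ∅
[12] deliver 0→3 → ∅
[13] deliver 3→0 → N0(foll b7 [-])
[14] deliver 0→1 → ∅
[15] deliver 1→0 → ∅
[16] deliver 0→2 → ∅
[17] deliver 2→0 → ∅
[18] deliver 2→0 → ∅
[19] deliver 2→1 → ∅
[20] deliver 1→3 → ∅
[21] timeout(0) → N0(cand b8 [-])
[22] timeout(3) → N3(cand b11 [-])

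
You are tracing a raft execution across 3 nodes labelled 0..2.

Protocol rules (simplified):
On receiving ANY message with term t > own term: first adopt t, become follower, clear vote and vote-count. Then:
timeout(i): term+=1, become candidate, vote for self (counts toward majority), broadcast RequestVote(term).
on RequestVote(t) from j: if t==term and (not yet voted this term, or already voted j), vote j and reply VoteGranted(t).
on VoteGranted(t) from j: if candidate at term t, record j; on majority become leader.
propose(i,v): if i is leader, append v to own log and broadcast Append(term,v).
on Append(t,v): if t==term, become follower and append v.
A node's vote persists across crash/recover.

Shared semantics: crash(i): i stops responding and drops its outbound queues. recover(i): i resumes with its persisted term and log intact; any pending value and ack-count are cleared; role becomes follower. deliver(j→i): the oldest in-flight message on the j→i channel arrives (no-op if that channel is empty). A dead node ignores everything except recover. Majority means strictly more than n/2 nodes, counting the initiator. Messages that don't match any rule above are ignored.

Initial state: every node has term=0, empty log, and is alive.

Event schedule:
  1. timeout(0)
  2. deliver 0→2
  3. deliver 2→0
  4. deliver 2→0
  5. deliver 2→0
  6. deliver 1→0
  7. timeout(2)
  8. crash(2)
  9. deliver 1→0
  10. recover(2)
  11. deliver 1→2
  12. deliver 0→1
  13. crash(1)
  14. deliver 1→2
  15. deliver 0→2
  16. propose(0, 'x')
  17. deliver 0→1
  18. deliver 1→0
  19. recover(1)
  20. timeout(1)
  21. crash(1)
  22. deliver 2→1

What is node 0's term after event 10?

1

step 1 timeout(0): 0={cand,t=1,log=-}
step 2 deliver 0→2: 2={foll,t=1,log=-}
step 3 deliver 2→0: 0={lead,t=1,log=-}
step 4 deliver 2→0: —
step 5 deliver 2→0: —
step 6 deliver 1→0: —
step 7 timeout(2): 2={cand,t=2,log=-}
step 8 crash(2): 2={✗cand,t=2,log=-}
step 9 deliver 1→0: —
step 10 recover(2): 2={foll,t=2,log=-}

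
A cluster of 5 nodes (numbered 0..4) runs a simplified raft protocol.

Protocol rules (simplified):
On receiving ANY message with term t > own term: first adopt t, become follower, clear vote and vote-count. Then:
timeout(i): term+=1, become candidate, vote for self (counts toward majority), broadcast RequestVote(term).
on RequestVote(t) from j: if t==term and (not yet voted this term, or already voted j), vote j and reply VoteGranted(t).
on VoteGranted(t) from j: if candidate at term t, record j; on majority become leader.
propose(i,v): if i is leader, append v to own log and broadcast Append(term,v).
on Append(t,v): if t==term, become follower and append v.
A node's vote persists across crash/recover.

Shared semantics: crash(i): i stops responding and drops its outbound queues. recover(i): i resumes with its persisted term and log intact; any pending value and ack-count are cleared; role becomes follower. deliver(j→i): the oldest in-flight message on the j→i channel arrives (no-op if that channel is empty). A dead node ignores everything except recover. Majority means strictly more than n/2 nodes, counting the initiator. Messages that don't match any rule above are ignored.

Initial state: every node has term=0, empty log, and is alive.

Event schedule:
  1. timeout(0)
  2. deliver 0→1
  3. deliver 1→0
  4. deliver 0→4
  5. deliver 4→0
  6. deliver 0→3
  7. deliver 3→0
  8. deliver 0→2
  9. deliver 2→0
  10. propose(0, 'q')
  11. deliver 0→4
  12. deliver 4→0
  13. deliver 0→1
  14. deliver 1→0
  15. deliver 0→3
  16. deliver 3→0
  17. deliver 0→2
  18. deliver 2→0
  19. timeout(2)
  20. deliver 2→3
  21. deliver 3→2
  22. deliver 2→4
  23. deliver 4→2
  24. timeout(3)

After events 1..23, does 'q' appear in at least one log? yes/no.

after 1 — timeout(0): n0:cand/t1/[-]
after 2 — deliver 0→1: n1:foll/t1/[-]
after 3 — deliver 1→0: ·
after 4 — deliver 0→4: n4:foll/t1/[-]
after 5 — deliver 4→0: n0:lead/t1/[-]
after 6 — deliver 0→3: n3:foll/t1/[-]
after 7 — deliver 3→0: ·
after 8 — deliver 0→2: n2:foll/t1/[-]
after 9 — deliver 2→0: ·
after 10 — propose(0,'q'): n0:lead/t1/[q]
after 11 — deliver 0→4: n4:foll/t1/[q]
after 12 — deliver 4→0: ·
after 13 — deliver 0→1: n1:foll/t1/[q]
after 14 — deliver 1→0: ·
after 15 — deliver 0→3: n3:foll/t1/[q]
after 16 — deliver 3→0: ·
after 17 — deliver 0→2: n2:foll/t1/[q]
after 18 — deliver 2→0: ·
after 19 — timeout(2): n2:cand/t2/[q]
after 20 — deliver 2→3: n3:foll/t2/[q]
after 21 — deliver 3→2: ·
after 22 — deliver 2→4: n4:foll/t2/[q]
after 23 — deliver 4→2: n2:lead/t2/[q]

yes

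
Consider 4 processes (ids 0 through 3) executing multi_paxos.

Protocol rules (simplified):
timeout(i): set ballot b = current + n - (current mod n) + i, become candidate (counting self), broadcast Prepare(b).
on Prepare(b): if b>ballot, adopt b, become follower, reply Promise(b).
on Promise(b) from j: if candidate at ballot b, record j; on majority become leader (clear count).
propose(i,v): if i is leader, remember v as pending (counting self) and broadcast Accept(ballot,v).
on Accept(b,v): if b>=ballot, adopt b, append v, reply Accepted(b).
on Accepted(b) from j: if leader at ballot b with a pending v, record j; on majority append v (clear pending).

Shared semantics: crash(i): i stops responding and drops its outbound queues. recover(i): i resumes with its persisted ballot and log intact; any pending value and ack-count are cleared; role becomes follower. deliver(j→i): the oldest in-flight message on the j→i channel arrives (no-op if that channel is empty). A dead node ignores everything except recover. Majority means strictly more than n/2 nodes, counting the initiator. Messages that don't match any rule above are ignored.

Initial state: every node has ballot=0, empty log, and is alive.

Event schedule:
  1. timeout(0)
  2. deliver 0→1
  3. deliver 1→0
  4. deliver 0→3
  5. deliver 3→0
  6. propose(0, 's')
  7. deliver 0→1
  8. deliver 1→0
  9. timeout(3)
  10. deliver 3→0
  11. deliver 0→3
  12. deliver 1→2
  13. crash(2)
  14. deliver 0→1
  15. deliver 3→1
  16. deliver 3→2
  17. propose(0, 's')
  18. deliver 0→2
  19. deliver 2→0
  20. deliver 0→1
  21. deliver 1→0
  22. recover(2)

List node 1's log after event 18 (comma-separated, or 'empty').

s

after 1 — timeout(0): n0:cand/b4/[-]
after 2 — deliver 0→1: n1:foll/b4/[-]
after 3 — deliver 1→0: ·
after 4 — deliver 0→3: n3:foll/b4/[-]
after 5 — deliver 3→0: n0:lead/b4/[-]
after 6 — propose(0,'s'): ·
after 7 — deliver 0→1: n1:foll/b4/[s]
after 8 — deliver 1→0: ·
after 9 — timeout(3): n3:cand/b11/[-]
after 10 — deliver 3→0: n0:foll/b11/[-]
after 11 — deliver 0→3: ·
after 12 — deliver 1→2: ·
after 13 — crash(2): n2:✗foll/b0/[-]
after 14 — deliver 0→1: ·
after 15 — deliver 3→1: n1:foll/b11/[s]
after 16 — deliver 3→2: ·
after 17 — propose(0,'s'): ·
after 18 — deliver 0→2: ·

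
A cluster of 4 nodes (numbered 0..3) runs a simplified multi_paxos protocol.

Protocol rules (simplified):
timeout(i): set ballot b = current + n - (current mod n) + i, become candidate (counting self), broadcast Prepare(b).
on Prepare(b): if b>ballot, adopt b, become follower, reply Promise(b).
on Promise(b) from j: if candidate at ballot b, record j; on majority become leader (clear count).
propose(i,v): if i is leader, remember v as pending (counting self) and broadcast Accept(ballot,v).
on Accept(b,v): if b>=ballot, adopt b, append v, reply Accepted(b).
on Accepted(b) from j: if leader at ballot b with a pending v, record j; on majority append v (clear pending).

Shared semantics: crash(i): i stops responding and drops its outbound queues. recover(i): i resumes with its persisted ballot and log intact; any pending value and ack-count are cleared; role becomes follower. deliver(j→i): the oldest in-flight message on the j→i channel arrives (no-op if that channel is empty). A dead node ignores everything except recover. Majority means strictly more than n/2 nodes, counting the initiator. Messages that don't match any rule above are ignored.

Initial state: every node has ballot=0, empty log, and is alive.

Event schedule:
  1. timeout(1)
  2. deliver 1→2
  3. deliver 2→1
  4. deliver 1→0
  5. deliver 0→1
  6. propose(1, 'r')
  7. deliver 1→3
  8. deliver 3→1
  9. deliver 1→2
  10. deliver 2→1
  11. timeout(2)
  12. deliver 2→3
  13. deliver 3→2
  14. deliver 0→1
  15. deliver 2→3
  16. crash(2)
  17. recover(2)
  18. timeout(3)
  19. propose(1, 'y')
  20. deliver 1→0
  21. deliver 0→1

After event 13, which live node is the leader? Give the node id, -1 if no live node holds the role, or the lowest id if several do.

after 1 — timeout(1): n1:cand/b5/[-]
after 2 — deliver 1→2: n2:foll/b5/[-]
after 3 — deliver 2→1: ·
after 4 — deliver 1→0: n0:foll/b5/[-]
after 5 — deliver 0→1: n1:lead/b5/[-]
after 6 — propose(1,'r'): ·
after 7 — deliver 1→3: n3:foll/b5/[-]
after 8 — deliver 3→1: ·
after 9 — deliver 1→2: n2:foll/b5/[r]
after 10 — deliver 2→1: ·
after 11 — timeout(2): n2:cand/b10/[r]
after 12 — deliver 2→3: n3:foll/b10/[-]
after 13 — deliver 3→2: ·

1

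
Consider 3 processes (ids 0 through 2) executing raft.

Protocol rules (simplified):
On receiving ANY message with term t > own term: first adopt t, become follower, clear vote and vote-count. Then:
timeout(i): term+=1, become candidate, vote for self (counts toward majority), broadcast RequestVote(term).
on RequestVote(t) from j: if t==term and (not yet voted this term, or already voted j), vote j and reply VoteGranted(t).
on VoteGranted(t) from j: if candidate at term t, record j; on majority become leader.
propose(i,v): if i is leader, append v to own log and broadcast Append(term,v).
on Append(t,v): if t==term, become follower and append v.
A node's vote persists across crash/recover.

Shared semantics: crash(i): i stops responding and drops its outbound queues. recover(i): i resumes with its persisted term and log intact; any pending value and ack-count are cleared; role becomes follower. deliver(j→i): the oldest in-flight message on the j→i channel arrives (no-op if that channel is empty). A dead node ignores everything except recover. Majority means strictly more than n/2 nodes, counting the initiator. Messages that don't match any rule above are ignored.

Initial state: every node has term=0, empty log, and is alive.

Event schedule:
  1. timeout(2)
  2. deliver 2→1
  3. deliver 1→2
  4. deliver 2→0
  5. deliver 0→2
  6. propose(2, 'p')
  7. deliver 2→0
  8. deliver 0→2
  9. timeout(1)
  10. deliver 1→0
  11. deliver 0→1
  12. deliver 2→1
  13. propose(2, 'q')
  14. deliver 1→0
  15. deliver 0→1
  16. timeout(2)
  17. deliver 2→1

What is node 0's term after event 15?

[1] timeout(2) → N2(cand t1 [-])
[2] deliver 2→1 → N1(foll t1 [-])
[3] deliver 1→2 → N2(lead t1 [-])
[4] deliver 2→0 → N0(foll t1 [-])
[5] deliver 0→2 → ∅
[6] propose(2,'p') → N2(lead t1 [p])
[7] deliver 2→0 → N0(foll t1 [p])
[8] deliver 0→2 → ∅
[9] timeout(1) → N1(cand t2 [-])
[10] deliver 1→0 → N0(foll t2 [p])
[11] deliver 0→1 → N1(lead t2 [-])
[12] deliver 2→1 → ∅
[13] propose(2,'q') → N2(lead t1 [p,q])
[14] deliver 1→0 → ∅
[15] deliver 0→1 → ∅

2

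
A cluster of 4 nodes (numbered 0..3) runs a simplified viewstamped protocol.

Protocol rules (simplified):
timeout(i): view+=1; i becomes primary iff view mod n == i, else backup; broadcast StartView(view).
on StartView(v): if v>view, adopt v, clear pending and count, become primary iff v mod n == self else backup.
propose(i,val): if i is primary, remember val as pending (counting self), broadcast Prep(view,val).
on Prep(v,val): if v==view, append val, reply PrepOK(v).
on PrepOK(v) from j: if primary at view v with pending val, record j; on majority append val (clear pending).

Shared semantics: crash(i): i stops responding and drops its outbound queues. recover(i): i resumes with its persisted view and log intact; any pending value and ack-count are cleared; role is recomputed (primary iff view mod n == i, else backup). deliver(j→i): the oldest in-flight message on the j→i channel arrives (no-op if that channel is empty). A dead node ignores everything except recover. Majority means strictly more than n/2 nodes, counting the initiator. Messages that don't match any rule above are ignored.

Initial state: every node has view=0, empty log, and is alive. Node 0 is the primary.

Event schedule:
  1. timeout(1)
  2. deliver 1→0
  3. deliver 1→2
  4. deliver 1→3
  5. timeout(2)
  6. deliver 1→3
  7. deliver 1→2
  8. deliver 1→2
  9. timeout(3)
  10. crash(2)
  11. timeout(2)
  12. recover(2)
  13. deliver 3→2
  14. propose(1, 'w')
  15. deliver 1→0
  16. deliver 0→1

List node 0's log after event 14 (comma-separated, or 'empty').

empty

[1] timeout(1) → N1(prim v1 [-])
[2] deliver 1→0 → N0(back v1 [-])
[3] deliver 1→2 → N2(back v1 [-])
[4] deliver 1→3 → N3(back v1 [-])
[5] timeout(2) → N2(prim v2 [-])
[6] deliver 1→3 → ∅
[7] deliver 1→2 → ∅
[8] deliver 1→2 → ∅
[9] timeout(3) → N3(back v2 [-])
[10] crash(2) → N2(✗prim v2 [-])
[11] timeout(2) → ∅
[12] recover(2) → N2(prim v2 [-])
[13] deliver 3→2 → ∅
[14] propose(1,'w') → ∅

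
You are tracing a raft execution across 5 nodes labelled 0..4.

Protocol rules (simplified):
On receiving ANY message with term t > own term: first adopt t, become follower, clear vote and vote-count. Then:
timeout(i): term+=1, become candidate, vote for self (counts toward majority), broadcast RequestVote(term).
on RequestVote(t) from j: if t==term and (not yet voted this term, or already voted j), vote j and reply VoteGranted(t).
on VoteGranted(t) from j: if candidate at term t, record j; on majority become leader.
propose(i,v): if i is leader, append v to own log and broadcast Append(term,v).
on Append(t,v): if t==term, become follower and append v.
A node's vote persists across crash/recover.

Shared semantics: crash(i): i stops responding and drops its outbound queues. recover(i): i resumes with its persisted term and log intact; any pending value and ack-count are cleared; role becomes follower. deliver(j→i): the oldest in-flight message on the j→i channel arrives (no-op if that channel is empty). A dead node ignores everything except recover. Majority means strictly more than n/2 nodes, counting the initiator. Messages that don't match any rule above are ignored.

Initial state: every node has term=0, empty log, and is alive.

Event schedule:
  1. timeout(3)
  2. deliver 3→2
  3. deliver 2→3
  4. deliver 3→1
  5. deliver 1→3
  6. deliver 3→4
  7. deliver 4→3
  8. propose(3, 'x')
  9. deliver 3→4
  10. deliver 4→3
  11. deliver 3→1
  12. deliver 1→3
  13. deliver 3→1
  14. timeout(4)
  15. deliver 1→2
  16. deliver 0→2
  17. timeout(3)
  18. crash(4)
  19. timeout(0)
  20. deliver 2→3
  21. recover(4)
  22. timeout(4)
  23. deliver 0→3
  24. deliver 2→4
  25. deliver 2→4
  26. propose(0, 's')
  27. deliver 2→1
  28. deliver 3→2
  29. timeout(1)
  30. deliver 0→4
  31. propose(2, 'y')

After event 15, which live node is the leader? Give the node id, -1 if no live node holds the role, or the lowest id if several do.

3

after 1 — timeout(3): n3:cand/t1/[-]
after 2 — deliver 3→2: n2:foll/t1/[-]
after 3 — deliver 2→3: ·
after 4 — deliver 3→1: n1:foll/t1/[-]
after 5 — deliver 1→3: n3:lead/t1/[-]
after 6 — deliver 3→4: n4:foll/t1/[-]
after 7 — deliver 4→3: ·
after 8 — propose(3,'x'): n3:lead/t1/[x]
after 9 — deliver 3→4: n4:foll/t1/[x]
after 10 — deliver 4→3: ·
after 11 — deliver 3→1: n1:foll/t1/[x]
after 12 — deliver 1→3: ·
after 13 — deliver 3→1: ·
after 14 — timeout(4): n4:cand/t2/[x]
after 15 — deliver 1→2: ·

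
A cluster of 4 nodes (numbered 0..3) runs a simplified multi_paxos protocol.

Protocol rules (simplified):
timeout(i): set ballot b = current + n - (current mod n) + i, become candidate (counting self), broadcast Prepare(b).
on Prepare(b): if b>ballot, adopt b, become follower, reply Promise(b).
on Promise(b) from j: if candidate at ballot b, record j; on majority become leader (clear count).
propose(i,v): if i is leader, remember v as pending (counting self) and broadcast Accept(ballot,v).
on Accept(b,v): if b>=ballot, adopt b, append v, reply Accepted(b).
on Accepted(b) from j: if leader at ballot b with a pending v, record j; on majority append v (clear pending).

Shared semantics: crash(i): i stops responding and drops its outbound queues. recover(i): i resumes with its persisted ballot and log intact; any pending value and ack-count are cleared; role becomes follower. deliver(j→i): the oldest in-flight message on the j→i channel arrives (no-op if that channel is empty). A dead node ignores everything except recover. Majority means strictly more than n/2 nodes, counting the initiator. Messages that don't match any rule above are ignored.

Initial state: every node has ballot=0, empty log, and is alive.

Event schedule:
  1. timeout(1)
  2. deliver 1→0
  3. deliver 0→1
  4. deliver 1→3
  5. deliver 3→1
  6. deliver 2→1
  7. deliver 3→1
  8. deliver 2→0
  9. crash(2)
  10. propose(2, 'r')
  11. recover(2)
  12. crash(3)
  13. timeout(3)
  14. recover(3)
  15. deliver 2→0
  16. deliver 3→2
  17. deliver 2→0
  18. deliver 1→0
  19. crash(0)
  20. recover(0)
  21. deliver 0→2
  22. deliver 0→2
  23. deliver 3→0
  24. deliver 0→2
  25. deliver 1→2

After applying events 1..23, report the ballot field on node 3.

[1] timeout(1) → N1(cand b5 [-])
[2] deliver 1→0 → N0(foll b5 [-])
[3] deliver 0→1 → ∅
[4] deliver 1→3 → N3(foll b5 [-])
[5] deliver 3→1 → N1(lead b5 [-])
[6] deliver 2→1 → ∅
[7] deliver 3→1 → ∅
[8] deliver 2→0 → ∅
[9] crash(2) → N2(✗foll b0 [-])
[10] propose(2,'r') → ∅
[11] recover(2) → N2(foll b0 [-])
[12] crash(3) → N3(✗foll b5 [-])
[13] timeout(3) → ∅
[14] recover(3) → N3(foll b5 [-])
[15] deliver 2→0 → ∅
[16] deliver 3→2 → ∅
[17] deliver 2→0 → ∅
[18] deliver 1→0 → ∅
[19] crash(0) → N0(✗foll b5 [-])
[20] recover(0) → N0(foll b5 [-])
[21] deliver 0→2 → ∅
[22] deliver 0→2 → ∅
[23] deliver 3→0 → ∅

5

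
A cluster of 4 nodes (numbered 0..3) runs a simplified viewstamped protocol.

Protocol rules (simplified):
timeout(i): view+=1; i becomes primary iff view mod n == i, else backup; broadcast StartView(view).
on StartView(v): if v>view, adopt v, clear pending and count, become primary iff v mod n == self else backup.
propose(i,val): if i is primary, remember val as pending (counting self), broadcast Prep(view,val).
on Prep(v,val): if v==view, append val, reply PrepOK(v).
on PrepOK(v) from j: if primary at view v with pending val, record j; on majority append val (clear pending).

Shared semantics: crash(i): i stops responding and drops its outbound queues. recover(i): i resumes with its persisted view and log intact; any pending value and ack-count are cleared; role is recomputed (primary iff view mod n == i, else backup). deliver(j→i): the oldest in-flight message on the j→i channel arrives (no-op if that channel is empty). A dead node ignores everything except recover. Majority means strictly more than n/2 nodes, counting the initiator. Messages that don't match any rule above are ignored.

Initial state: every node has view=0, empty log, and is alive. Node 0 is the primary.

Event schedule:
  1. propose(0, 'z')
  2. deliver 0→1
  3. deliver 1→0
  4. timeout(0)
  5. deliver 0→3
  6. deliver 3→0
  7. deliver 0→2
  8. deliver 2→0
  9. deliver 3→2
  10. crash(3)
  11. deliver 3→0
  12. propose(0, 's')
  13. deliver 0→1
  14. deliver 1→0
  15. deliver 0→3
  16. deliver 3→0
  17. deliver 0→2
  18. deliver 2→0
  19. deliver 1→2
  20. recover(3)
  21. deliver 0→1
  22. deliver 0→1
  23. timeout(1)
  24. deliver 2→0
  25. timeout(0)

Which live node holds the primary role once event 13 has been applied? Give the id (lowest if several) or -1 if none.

1. propose(0,'z'):  nop
2. deliver 0→1:  <1:back v0 z>
3. deliver 1→0:  nop
4. timeout(0):  <0:back v1 ->
5. deliver 0→3:  <3:back v0 z>
6. deliver 3→0:  nop
7. deliver 0→2:  <2:back v0 z>
8. deliver 2→0:  nop
9. deliver 3→2:  nop
10. crash(3):  <3:✗back v0 z>
11. deliver 3→0:  nop
12. propose(0,'s'):  nop
13. deliver 0→1:  <1:prim v1 z>

1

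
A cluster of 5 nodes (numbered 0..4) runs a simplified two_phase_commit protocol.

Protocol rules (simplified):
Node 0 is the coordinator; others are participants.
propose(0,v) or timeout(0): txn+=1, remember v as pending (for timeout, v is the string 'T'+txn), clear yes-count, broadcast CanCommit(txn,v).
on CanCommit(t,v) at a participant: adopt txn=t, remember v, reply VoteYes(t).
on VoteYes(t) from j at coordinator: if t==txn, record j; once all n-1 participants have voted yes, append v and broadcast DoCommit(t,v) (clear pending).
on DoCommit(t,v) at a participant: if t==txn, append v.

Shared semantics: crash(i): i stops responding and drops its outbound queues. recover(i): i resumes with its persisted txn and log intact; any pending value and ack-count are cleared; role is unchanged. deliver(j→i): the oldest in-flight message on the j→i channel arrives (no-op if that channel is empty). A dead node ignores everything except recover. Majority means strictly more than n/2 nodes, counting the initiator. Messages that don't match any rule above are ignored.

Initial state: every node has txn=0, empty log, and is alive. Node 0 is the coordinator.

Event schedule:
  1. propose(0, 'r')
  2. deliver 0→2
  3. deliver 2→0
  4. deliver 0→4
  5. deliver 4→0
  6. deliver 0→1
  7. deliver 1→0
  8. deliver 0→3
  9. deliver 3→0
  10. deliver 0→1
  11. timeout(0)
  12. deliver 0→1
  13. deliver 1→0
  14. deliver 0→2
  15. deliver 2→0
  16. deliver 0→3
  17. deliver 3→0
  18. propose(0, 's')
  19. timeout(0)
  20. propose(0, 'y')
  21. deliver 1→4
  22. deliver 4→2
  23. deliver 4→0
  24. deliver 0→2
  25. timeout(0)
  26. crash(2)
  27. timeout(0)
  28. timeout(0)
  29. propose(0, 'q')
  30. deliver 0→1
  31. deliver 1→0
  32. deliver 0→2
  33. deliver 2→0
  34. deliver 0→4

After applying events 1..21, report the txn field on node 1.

e1 propose(0,'r'): 0[coor,t=1,-]
e2 deliver 0→2: 2[part,t=1,-]
e3 deliver 2→0: ·
e4 deliver 0→4: 4[part,t=1,-]
e5 deliver 4→0: ·
e6 deliver 0→1: 1[part,t=1,-]
e7 deliver 1→0: ·
e8 deliver 0→3: 3[part,t=1,-]
e9 deliver 3→0: 0[coor,t=1,r]
e10 deliver 0→1: 1[part,t=1,r]
e11 timeout(0): 0[coor,t=2,r]
e12 deliver 0→1: 1[part,t=2,r]
e13 deliver 1→0: ·
e14 deliver 0→2: 2[part,t=1,r]
e15 deliver 2→0: ·
e16 deliver 0→3: 3[part,t=1,r]
e17 deliver 3→0: ·
e18 propose(0,'s'): 0[coor,t=3,r]
e19 timeout(0): 0[coor,t=4,r]
e20 propose(0,'y'): 0[coor,t=5,r]
e21 deliver 1→4: ·

2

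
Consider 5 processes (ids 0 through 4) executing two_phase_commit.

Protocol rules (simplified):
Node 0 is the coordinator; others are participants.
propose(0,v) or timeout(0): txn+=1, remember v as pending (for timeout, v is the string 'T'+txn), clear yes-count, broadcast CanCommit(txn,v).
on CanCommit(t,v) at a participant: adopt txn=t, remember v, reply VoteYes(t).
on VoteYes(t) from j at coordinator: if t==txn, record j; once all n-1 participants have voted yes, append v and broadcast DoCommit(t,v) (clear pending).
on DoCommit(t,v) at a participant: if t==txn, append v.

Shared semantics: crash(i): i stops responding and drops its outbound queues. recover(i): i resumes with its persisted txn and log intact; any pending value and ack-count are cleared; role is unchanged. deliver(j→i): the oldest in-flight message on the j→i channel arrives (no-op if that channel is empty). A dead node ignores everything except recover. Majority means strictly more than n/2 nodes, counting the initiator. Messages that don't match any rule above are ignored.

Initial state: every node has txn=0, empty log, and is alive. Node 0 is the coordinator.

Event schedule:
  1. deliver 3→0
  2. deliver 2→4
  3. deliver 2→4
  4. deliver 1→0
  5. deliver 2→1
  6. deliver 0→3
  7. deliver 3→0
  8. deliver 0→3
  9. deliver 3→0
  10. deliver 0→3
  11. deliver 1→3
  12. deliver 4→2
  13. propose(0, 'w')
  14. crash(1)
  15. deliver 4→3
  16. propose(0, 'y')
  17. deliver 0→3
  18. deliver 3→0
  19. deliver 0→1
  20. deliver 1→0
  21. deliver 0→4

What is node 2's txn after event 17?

0

e1 deliver 3→0: ·
e2 deliver 2→4: ·
e3 deliver 2→4: ·
e4 deliver 1→0: ·
e5 deliver 2→1: ·
e6 deliver 0→3: ·
e7 deliver 3→0: ·
e8 deliver 0→3: ·
e9 deliver 3→0: ·
e10 deliver 0→3: ·
e11 deliver 1→3: ·
e12 deliver 4→2: ·
e13 propose(0,'w'): 0[coor,t=1,-]
e14 crash(1): 1[✗part,t=0,-]
e15 deliver 4→3: ·
e16 propose(0,'y'): 0[coor,t=2,-]
e17 deliver 0→3: 3[part,t=1,-]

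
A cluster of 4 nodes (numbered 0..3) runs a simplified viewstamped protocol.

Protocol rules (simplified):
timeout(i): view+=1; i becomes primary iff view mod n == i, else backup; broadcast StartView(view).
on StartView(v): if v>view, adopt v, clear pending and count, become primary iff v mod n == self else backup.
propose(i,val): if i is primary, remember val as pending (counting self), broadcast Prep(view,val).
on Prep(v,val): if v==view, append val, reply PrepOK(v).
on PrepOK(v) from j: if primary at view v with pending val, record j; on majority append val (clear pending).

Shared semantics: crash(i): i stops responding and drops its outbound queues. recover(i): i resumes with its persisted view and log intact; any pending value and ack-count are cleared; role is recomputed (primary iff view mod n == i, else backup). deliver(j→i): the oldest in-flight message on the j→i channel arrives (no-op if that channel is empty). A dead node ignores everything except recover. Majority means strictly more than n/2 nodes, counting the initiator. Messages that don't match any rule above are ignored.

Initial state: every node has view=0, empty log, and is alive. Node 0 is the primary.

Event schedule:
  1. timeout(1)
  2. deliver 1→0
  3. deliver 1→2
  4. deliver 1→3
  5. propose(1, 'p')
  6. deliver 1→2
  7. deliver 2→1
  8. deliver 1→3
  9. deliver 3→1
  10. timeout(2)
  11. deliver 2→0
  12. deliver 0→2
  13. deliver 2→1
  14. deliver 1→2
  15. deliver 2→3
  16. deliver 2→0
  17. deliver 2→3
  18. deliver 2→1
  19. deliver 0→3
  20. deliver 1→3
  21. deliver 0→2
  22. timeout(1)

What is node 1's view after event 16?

step 1 timeout(1): 1={prim,v=1,log=-}
step 2 deliver 1→0: 0={back,v=1,log=-}
step 3 deliver 1→2: 2={back,v=1,log=-}
step 4 deliver 1→3: 3={back,v=1,log=-}
step 5 propose(1,'p'): —
step 6 deliver 1→2: 2={back,v=1,log=p}
step 7 deliver 2→1: —
step 8 deliver 1→3: 3={back,v=1,log=p}
step 9 deliver 3→1: 1={prim,v=1,log=p}
step 10 timeout(2): 2={prim,v=2,log=p}
step 11 deliver 2→0: 0={back,v=2,log=-}
step 12 deliver 0→2: —
step 13 deliver 2→1: 1={back,v=2,log=p}
step 14 deliver 1→2: —
step 15 deliver 2→3: 3={back,v=2,log=p}
step 16 deliver 2→0: —

2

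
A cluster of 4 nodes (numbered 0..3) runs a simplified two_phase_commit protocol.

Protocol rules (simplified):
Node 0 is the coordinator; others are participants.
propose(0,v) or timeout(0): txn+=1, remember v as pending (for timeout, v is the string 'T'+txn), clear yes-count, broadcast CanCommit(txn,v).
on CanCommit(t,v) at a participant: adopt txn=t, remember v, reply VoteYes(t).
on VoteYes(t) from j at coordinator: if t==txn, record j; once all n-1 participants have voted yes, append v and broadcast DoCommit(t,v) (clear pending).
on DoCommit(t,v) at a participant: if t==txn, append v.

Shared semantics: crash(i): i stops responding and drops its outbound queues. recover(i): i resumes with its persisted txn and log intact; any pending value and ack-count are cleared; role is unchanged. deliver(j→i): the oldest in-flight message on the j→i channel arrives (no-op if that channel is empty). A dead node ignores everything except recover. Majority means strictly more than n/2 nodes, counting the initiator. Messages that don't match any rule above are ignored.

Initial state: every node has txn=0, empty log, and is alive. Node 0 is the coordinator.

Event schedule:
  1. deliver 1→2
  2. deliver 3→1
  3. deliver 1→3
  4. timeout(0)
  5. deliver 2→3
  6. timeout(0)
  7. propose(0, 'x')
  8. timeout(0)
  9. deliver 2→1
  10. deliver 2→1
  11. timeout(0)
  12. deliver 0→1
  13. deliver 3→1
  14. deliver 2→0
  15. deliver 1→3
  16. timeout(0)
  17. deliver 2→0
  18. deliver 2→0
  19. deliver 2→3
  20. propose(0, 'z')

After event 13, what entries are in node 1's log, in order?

[1] deliver 1→2 → ∅
[2] deliver 3→1 → ∅
[3] deliver 1→3 → ∅
[4] timeout(0) → N0(coor t1 [-])
[5] deliver 2→3 → ∅
[6] timeout(0) → N0(coor t2 [-])
[7] propose(0,'x') → N0(coor t3 [-])
[8] timeout(0) → N0(coor t4 [-])
[9] deliver 2→1 → ∅
[10] deliver 2→1 → ∅
[11] timeout(0) → N0(coor t5 [-])
[12] deliver 0→1 → N1(part t1 [-])
[13] deliver 3→1 → ∅

empty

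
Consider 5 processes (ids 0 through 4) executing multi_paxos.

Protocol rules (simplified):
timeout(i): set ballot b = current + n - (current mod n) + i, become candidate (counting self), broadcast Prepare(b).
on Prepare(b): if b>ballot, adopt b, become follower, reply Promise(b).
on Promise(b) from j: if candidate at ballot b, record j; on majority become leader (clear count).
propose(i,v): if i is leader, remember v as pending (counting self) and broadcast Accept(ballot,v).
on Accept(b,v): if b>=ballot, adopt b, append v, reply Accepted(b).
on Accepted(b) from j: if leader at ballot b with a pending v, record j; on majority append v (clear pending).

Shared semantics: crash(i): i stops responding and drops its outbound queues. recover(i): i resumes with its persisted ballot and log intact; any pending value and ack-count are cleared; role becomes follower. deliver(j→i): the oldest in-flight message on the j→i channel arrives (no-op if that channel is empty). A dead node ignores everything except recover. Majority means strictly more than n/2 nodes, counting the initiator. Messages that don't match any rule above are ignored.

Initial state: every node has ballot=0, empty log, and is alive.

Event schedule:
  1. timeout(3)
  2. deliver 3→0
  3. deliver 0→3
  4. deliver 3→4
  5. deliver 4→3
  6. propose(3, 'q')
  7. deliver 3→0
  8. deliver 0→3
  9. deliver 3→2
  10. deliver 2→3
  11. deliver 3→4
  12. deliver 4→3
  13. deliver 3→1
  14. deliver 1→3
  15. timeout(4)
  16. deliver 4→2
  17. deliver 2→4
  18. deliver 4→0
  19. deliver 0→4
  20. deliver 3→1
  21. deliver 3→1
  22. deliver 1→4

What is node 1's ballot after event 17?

8

[1] timeout(3) → N3(cand b8 [-])
[2] deliver 3→0 → N0(foll b8 [-])
[3] deliver 0→3 → ∅
[4] deliver 3→4 → N4(foll b8 [-])
[5] deliver 4→3 → N3(lead b8 [-])
[6] propose(3,'q') → ∅
[7] deliver 3→0 → N0(foll b8 [q])
[8] deliver 0→3 → ∅
[9] deliver 3→2 → N2(foll b8 [-])
[10] deliver 2→3 → ∅
[11] deliver 3→4 → N4(foll b8 [q])
[12] deliver 4→3 → N3(lead b8 [q])
[13] deliver 3→1 → N1(foll b8 [-])
[14] deliver 1→3 → ∅
[15] timeout(4) → N4(cand b14 [q])
[16] deliver 4→2 → N2(foll b14 [-])
[17] deliver 2→4 → ∅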